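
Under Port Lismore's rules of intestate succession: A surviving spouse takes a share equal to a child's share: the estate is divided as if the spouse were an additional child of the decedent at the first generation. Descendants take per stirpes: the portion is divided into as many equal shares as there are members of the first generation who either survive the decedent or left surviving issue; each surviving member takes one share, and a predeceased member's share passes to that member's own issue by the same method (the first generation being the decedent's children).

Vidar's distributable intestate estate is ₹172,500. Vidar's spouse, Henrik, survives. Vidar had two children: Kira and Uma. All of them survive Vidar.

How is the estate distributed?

Henrik: ₹57,500; Kira: ₹57,500; Uma: ₹57,500

The spouse counts as an additional share at the children's level, so there are 3 primary shares of ₹57,500. Henrik takes one such share (₹57,500).
The children's combined portion (₹115,000) is divided into 2 shares of ₹57,500: Kira and Uma each take ₹57,500.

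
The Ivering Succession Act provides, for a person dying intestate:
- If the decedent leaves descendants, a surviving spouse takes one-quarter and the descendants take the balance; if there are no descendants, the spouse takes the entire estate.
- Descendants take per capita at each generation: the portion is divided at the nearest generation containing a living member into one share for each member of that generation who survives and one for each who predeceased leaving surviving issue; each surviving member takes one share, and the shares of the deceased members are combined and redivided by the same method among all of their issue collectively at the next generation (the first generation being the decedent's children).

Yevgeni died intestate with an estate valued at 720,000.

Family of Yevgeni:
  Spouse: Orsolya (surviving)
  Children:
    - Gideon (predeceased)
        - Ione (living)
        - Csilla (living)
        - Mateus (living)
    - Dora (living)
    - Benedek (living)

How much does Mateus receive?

Mateus receives 60,000.

Orsolya takes one-quarter of 720,000 = 180,000. The remaining 540,000 passes to the descendants.
The descendants' portion (540,000) is divided at the children's generation into 3 shares of 180,000. Dora and Benedek each take 180,000. The remaining share for the deceased Gideon (180,000) is carried to the next generation.
That pool (180,000) is divided at the grandchildren's generation equally among Ione, Csilla, and Mateus: 60,000 each.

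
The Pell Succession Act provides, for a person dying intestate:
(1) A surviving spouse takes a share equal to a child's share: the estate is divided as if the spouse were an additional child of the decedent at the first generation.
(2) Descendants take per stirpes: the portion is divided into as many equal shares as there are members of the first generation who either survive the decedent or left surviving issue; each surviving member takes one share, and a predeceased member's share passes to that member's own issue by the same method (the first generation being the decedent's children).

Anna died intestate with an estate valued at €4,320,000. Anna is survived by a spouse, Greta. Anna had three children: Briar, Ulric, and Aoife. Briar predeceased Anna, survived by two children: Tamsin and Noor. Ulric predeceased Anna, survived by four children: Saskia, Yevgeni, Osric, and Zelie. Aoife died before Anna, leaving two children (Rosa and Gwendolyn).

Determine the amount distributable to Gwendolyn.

The spouse counts as an additional share at the children's level, so there are 4 primary shares of €1,080,000. Greta takes one such share (€1,080,000).
The children's combined portion (€3,240,000) is divided into 3 shares of €1,080,000: Briar's €1,080,000 share passes to Briar's issue; Ulric's €1,080,000 share passes to Ulric's issue; Aoife's €1,080,000 share passes to Aoife's issue.
Briar's share (€1,080,000) is divided into 2 shares of €540,000: Tamsin and Noor each take €540,000.
Ulric's share (€1,080,000) is divided into 4 shares of €270,000: Saskia, Yevgeni, Osric, and Zelie each take €270,000.
Aoife's share (€1,080,000) is divided into 2 shares of €540,000: Rosa and Gwendolyn each take €540,000.

Gwendolyn receives €540,000.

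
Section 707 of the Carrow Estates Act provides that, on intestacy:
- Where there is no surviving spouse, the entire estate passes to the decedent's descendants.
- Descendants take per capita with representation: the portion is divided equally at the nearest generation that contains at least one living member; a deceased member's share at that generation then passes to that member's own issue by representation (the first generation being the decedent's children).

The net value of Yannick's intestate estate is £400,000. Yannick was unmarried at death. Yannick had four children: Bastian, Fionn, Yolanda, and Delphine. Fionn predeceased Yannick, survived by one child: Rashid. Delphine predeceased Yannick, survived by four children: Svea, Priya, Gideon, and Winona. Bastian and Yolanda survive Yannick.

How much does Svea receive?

Svea receives £25,000.

The entire £400,000 passes to the descendants.
That amount (£400,000) is divided into 4 shares of £100,000: Bastian and Yolanda each take £100,000; Fionn's £100,000 share passes to Fionn's issue; Delphine's £100,000 share passes to Delphine's issue.
Fionn's share (£100,000) passes entirely to Rashid.
Delphine's share (£100,000) is divided into 4 shares of £25,000: Svea, Priya, Gideon, and Winona each take £25,000.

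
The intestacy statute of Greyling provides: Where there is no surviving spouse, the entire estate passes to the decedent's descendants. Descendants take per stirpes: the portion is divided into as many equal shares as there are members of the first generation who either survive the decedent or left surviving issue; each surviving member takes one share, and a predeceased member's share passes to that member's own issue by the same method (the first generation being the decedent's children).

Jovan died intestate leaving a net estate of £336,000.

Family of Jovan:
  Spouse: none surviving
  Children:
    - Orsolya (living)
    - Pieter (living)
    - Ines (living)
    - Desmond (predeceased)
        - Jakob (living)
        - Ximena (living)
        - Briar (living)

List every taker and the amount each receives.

The entire £336,000 passes to the descendants.
That amount (£336,000) is divided into 4 shares of £84,000: Orsolya, Pieter, and Ines each take £84,000; Desmond's £84,000 share passes to Desmond's issue.
Desmond's share (£84,000) is divided into 3 shares of £28,000: Jakob, Ximena, and Briar each take £28,000.

Orsolya: £84,000; Pieter: £84,000; Ines: £84,000; Jakob: £28,000; Ximena: £28,000; Briar: £28,000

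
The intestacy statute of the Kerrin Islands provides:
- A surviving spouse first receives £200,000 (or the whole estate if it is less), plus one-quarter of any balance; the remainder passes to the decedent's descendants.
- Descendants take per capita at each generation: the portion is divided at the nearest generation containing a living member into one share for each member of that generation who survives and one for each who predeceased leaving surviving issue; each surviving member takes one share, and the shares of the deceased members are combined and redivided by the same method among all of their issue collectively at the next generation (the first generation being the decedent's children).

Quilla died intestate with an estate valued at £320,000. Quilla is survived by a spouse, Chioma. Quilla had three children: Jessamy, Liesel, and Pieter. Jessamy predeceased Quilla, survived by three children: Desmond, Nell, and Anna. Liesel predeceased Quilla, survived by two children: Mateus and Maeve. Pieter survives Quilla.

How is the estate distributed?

Chioma first takes £200,000, leaving a balance of £120,000. Chioma then takes one-quarter of the balance (£30,000), for a total of £230,000. The remaining £90,000 passes to the descendants.
The descendants' portion (£90,000) is divided at the children's generation into 3 shares of £30,000. Pieter takes £30,000. The 2 shares of the deceased (Jessamy and Liesel) are combined into a pool of £60,000.
That pool (£60,000) is divided at the grandchildren's generation equally among Desmond, Nell, Anna, Mateus, and Maeve: £12,000 each.

Chioma: £230,000; Desmond: £12,000; Nell: £12,000; Anna: £12,000; Mateus: £12,000; Maeve: £12,000; Pieter: £30,000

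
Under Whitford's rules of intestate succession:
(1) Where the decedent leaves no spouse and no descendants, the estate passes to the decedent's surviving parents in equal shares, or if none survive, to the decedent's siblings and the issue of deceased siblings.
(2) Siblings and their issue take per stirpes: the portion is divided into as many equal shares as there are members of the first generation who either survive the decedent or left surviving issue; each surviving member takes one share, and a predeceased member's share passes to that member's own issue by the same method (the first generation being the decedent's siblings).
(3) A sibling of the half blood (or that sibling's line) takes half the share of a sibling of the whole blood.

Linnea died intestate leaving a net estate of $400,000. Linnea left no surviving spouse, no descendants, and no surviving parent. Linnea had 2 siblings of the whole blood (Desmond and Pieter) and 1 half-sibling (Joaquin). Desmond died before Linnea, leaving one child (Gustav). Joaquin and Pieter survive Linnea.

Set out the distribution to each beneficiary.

The entire $400,000 passes to the siblings and their issue.
Counting each half-blood sibling's line as half a unit, there are 5/2 units in $400,000, so one unit is $160,000. Whole-blood lines (Desmond and Pieter) take $160,000 each; half-blood lines (Joaquin) take $80,000 each.
Desmond's share ($160,000) passes entirely to Gustav.

Joaquin: $80,000; Gustav: $160,000; Pieter: $160,000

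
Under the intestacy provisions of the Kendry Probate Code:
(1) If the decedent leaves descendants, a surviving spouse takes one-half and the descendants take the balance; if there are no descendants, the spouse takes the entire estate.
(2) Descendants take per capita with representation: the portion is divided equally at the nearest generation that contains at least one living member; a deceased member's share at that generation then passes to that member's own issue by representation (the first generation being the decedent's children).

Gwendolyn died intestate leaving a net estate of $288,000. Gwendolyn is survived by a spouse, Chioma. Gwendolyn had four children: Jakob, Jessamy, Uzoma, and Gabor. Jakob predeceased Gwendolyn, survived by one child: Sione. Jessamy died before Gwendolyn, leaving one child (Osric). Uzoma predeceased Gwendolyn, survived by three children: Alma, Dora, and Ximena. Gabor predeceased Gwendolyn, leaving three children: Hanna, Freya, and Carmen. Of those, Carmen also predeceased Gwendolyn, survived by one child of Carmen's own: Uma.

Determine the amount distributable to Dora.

Chioma takes one-half of $288,000 = $144,000. The remaining $144,000 passes to the descendants.
No child survives, so the initial division is made at the grandchildren's generation.
The descendants' portion ($144,000) is divided into 8 shares of $18,000: Sione, Osric, Alma, Dora, Ximena, Hanna, and Freya each take $18,000; Carmen's $18,000 share passes to Carmen's issue.
Carmen's share ($18,000) passes entirely to Uma.

Dora receives $18,000.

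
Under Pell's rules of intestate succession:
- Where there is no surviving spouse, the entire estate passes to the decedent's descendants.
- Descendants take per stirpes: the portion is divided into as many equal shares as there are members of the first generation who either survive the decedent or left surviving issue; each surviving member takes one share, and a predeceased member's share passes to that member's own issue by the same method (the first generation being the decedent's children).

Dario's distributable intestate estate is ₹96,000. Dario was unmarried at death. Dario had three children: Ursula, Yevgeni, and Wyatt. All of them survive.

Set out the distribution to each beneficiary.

Ursula: ₹32,000; Yevgeni: ₹32,000; Wyatt: ₹32,000

The entire ₹96,000 passes to the descendants.
That amount (₹96,000) is divided into 3 shares of ₹32,000: Ursula, Yevgeni, and Wyatt each take ₹32,000.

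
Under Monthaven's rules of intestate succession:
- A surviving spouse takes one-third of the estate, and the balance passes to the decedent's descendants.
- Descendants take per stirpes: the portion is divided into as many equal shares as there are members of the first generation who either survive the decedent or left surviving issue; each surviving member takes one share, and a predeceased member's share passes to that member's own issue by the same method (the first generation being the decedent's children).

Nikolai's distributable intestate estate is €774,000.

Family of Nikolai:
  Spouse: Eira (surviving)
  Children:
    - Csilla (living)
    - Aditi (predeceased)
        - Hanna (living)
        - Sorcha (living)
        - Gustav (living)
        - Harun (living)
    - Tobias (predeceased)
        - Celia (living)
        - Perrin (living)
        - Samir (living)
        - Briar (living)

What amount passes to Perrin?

Eira takes one-third of €774,000 = €258,000. The remaining €516,000 passes to the descendants.
The descendants' portion (€516,000) is divided into 3 shares of €172,000: Csilla takes €172,000; Aditi's €172,000 share passes to Aditi's issue; Tobias's €172,000 share passes to Tobias's issue.
Aditi's share (€172,000) is divided into 4 shares of €43,000: Hanna, Sorcha, Gustav, and Harun each take €43,000.
Tobias's share (€172,000) is divided into 4 shares of €43,000: Celia, Perrin, Samir, and Briar each take €43,000.

Perrin receives €43,000.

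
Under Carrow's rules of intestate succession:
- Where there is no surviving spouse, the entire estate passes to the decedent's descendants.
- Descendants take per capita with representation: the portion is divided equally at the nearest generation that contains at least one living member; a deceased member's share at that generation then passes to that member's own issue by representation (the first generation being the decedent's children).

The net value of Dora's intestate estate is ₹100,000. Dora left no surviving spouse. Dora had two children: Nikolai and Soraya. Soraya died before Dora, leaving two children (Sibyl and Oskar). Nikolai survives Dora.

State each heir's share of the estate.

The entire ₹100,000 passes to the descendants.
That amount (₹100,000) is divided into 2 shares of ₹50,000: Nikolai takes ₹50,000; Soraya's ₹50,000 share passes to Soraya's issue.
Soraya's share (₹50,000) is divided into 2 shares of ₹25,000: Sibyl and Oskar each take ₹25,000.

Nikolai: ₹50,000; Sibyl: ₹25,000; Oskar: ₹25,000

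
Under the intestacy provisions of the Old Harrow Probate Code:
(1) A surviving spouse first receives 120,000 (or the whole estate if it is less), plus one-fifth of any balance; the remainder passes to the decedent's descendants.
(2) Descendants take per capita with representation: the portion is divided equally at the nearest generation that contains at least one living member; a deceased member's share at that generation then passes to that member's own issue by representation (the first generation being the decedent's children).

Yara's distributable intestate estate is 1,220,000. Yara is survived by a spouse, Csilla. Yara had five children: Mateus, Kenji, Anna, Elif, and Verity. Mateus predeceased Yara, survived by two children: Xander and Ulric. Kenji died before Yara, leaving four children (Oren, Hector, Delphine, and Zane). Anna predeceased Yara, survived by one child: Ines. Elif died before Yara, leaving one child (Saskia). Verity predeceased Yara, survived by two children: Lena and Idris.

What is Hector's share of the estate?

Hector receives 88,000.

Csilla first takes 120,000, leaving a balance of 1,100,000. Csilla then takes one-fifth of the balance (220,000), for a total of 340,000. The remaining 880,000 passes to the descendants.
No child survives, so the initial division is made at the grandchildren's generation.
The descendants' portion (880,000) is divided into 10 shares of 88,000: Xander, Ulric, Oren, Hector, Delphine, Zane, Ines, Saskia, Lena, and Idris each take 88,000.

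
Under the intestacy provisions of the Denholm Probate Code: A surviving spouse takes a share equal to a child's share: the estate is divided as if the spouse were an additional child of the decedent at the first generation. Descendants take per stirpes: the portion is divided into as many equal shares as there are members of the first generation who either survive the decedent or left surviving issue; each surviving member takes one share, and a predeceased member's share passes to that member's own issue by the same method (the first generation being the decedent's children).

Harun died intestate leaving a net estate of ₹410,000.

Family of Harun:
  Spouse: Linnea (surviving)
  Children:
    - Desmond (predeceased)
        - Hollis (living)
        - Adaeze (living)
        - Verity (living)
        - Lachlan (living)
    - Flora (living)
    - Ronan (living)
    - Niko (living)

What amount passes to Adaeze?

Adaeze receives ₹20,500.

The spouse counts as an additional share at the children's level, so there are 5 primary shares of ₹82,000. Linnea takes one such share (₹82,000).
The children's combined portion (₹328,000) is divided into 4 shares of ₹82,000: Flora, Ronan, and Niko each take ₹82,000; Desmond's ₹82,000 share passes to Desmond's issue.
Desmond's share (₹82,000) is divided into 4 shares of ₹20,500: Hollis, Adaeze, Verity, and Lachlan each take ₹20,500.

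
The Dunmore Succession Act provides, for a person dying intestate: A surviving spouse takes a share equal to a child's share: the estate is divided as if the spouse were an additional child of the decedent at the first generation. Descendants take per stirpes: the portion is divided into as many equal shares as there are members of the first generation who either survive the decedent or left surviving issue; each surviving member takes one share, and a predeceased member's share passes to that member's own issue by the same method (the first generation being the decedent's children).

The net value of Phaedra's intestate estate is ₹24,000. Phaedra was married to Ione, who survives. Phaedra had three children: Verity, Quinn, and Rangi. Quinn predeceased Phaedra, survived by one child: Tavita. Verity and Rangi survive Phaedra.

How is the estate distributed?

The spouse counts as an additional share at the children's level, so there are 4 primary shares of ₹6,000. Ione takes one such share (₹6,000).
The children's combined portion (₹18,000) is divided into 3 shares of ₹6,000: Verity and Rangi each take ₹6,000; Quinn's ₹6,000 share passes to Quinn's issue.
Quinn's share (₹6,000) passes entirely to Tavita.

Ione: ₹6,000; Verity: ₹6,000; Tavita: ₹6,000; Rangi: ₹6,000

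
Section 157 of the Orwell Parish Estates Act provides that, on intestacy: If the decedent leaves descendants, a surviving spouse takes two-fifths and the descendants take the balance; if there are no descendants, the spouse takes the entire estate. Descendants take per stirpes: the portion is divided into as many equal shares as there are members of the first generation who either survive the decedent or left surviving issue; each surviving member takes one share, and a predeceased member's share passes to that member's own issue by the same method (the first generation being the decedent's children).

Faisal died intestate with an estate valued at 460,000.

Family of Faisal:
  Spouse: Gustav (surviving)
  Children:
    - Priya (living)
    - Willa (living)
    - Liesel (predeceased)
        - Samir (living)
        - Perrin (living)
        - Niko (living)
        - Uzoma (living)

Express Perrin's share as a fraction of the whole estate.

Perrin receives 1/20 of the estate.

Gustav takes two-fifths of 460,000 = 184,000. The remaining 276,000 passes to the descendants.
The descendants' portion (276,000) is divided into 3 shares of 92,000: Priya and Willa each take 92,000; Liesel's 92,000 share passes to Liesel's issue.
Liesel's share (92,000) is divided into 4 shares of 23,000: Samir, Perrin, Niko, and Uzoma each take 23,000.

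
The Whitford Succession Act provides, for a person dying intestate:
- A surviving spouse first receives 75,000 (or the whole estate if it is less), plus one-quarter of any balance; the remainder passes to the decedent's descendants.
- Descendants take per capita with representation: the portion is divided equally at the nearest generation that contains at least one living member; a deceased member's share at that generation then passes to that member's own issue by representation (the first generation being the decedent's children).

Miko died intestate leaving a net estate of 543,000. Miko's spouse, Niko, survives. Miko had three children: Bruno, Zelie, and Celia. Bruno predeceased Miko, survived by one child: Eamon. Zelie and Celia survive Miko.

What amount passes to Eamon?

Eamon receives 117,000.

Niko first takes 75,000, leaving a balance of 468,000. Niko then takes one-quarter of the balance (117,000), for a total of 192,000. The remaining 351,000 passes to the descendants.
The descendants' portion (351,000) is divided into 3 shares of 117,000: Zelie and Celia each take 117,000; Bruno's 117,000 share passes to Bruno's issue.
Bruno's share (117,000) passes entirely to Eamon.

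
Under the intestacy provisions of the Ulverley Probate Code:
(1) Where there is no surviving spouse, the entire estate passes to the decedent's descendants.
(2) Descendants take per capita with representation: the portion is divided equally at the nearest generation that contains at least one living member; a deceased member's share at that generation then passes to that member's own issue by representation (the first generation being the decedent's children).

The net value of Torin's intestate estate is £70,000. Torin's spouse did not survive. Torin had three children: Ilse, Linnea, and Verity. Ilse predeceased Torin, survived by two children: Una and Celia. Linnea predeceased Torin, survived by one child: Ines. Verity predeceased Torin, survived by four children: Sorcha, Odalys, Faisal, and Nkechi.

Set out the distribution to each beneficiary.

Una: £10,000; Celia: £10,000; Ines: £10,000; Sorcha: £10,000; Odalys: £10,000; Faisal: £10,000; Nkechi: £10,000

The entire £70,000 passes to the descendants.
No child survives, so the initial division is made at the grandchildren's generation.
That amount (£70,000) is divided into 7 shares of £10,000: Una, Celia, Ines, Sorcha, Odalys, Faisal, and Nkechi each take £10,000.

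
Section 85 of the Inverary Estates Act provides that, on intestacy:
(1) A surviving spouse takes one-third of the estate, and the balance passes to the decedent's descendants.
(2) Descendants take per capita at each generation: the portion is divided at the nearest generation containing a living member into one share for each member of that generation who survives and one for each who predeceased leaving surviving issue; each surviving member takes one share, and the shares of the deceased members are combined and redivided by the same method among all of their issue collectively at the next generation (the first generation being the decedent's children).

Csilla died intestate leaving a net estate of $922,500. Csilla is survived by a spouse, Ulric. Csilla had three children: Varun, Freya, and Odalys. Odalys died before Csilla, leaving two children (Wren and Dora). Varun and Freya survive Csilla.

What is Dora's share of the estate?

Dora receives $102,500.

Ulric takes one-third of $922,500 = $307,500. The remaining $615,000 passes to the descendants.
The descendants' portion ($615,000) is divided at the children's generation into 3 shares of $205,000. Varun and Freya each take $205,000. The remaining share for the deceased Odalys ($205,000) is carried to the next generation.
That pool ($205,000) is divided at the grandchildren's generation equally among Wren and Dora: $102,500 each.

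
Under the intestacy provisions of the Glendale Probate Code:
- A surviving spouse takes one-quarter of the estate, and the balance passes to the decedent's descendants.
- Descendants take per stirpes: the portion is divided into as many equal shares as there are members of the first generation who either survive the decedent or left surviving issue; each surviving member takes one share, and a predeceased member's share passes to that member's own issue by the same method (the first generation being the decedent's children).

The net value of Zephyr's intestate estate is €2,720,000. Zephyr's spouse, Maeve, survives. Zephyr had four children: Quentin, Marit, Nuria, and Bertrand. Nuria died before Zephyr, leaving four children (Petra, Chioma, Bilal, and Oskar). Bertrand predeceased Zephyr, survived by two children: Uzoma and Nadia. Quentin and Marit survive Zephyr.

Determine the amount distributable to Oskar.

Maeve takes one-quarter of €2,720,000 = €680,000. The remaining €2,040,000 passes to the descendants.
The descendants' portion (€2,040,000) is divided into 4 shares of €510,000: Quentin and Marit each take €510,000; Nuria's €510,000 share passes to Nuria's issue; Bertrand's €510,000 share passes to Bertrand's issue.
Nuria's share (€510,000) is divided into 4 shares of €127,500: Petra, Chioma, Bilal, and Oskar each take €127,500.
Bertrand's share (€510,000) is divided into 2 shares of €255,000: Uzoma and Nadia each take €255,000.

Oskar receives €127,500.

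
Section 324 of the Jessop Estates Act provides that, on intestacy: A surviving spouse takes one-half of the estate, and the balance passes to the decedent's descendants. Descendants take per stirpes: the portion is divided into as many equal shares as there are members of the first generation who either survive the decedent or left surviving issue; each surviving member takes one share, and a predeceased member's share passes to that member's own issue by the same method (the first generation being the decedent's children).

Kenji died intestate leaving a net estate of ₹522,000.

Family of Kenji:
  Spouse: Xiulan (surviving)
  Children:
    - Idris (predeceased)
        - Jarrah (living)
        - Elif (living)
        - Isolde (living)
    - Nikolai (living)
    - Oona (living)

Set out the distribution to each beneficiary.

Xiulan: ₹261,000; Jarrah: ₹29,000; Elif: ₹29,000; Isolde: ₹29,000; Nikolai: ₹87,000; Oona: ₹87,000

Xiulan takes one-half of ₹522,000 = ₹261,000. The remaining ₹261,000 passes to the descendants.
The descendants' portion (₹261,000) is divided into 3 shares of ₹87,000: Nikolai and Oona each take ₹87,000; Idris's ₹87,000 share passes to Idris's issue.
Idris's share (₹87,000) is divided into 3 shares of ₹29,000: Jarrah, Elif, and Isolde each take ₹29,000.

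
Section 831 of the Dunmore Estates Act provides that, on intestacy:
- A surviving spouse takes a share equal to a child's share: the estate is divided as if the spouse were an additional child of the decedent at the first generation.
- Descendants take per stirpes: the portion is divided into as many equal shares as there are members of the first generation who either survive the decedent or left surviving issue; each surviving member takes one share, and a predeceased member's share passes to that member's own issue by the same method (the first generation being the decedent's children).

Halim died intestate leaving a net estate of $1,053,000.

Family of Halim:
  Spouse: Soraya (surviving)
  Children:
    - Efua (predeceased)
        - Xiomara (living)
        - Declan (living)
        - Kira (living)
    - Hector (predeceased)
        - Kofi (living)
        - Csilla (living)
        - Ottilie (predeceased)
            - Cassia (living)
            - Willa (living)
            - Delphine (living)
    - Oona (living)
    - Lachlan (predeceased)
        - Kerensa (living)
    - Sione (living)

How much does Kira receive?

Kira receives $58,500.

The spouse counts as an additional share at the children's level, so there are 6 primary shares of $175,500. Soraya takes one such share ($175,500).
The children's combined portion ($877,500) is divided into 5 shares of $175,500: Oona and Sione each take $175,500; Efua's $175,500 share passes to Efua's issue; Hector's $175,500 share passes to Hector's issue; Lachlan's $175,500 share passes to Lachlan's issue.
Efua's share ($175,500) is divided into 3 shares of $58,500: Xiomara, Declan, and Kira each take $58,500.
Hector's share ($175,500) is divided into 3 shares of $58,500: Kofi and Csilla each take $58,500; Ottilie's $58,500 share passes to Ottilie's issue.
Ottilie's share ($58,500) is divided into 3 shares of $19,500: Cassia, Willa, and Delphine each take $19,500.
Lachlan's share ($175,500) passes entirely to Kerensa.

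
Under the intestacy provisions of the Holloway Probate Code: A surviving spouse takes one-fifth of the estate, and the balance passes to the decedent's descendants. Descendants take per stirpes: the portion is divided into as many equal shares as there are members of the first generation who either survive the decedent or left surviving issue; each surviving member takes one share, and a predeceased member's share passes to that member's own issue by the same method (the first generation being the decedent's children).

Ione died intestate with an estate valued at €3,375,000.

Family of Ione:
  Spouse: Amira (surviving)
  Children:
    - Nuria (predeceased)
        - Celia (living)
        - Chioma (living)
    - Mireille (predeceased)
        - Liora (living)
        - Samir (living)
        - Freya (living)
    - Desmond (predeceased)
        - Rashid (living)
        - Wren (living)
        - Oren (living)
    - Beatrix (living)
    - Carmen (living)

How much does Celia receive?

Amira takes one-fifth of €3,375,000 = €675,000. The remaining €2,700,000 passes to the descendants.
The descendants' portion (€2,700,000) is divided into 5 shares of €540,000: Beatrix and Carmen each take €540,000; Nuria's €540,000 share passes to Nuria's issue; Mireille's €540,000 share passes to Mireille's issue; Desmond's €540,000 share passes to Desmond's issue.
Nuria's share (€540,000) is divided into 2 shares of €270,000: Celia and Chioma each take €270,000.
Mireille's share (€540,000) is divided into 3 shares of €180,000: Liora, Samir, and Freya each take €180,000.
Desmond's share (€540,000) is divided into 3 shares of €180,000: Rashid, Wren, and Oren each take €180,000.

Celia receives €270,000.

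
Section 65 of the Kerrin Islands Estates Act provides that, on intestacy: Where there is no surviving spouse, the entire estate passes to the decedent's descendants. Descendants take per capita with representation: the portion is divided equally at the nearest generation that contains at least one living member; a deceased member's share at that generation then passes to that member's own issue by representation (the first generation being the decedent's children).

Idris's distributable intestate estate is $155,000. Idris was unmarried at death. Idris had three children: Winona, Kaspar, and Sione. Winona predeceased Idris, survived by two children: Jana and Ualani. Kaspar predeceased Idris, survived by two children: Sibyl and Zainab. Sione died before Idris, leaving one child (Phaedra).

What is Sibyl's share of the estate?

Sibyl receives $31,000.

The entire $155,000 passes to the descendants.
No child survives, so the initial division is made at the grandchildren's generation.
That amount ($155,000) is divided into 5 shares of $31,000: Jana, Ualani, Sibyl, Zainab, and Phaedra each take $31,000.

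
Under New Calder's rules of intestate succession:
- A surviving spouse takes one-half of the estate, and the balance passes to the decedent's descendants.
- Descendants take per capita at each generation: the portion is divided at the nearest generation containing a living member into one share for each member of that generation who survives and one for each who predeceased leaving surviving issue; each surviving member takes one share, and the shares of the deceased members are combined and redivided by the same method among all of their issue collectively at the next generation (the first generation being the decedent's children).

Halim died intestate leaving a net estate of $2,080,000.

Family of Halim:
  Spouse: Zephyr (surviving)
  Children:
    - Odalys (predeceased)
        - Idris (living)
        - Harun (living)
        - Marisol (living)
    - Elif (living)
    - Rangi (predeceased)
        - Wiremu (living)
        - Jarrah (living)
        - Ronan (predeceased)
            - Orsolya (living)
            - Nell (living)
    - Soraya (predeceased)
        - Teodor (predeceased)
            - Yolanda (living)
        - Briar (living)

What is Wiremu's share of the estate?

Zephyr takes one-half of $2,080,000 = $1,040,000. The remaining $1,040,000 passes to the descendants.
The descendants' portion ($1,040,000) is divided at the children's generation into 4 shares of $260,000. Elif takes $260,000. The 3 shares of the deceased (Odalys, Rangi, and Soraya) are combined into a pool of $780,000.
That pool ($780,000) is divided at the grandchildren's generation into 8 shares of $97,500. Idris, Harun, Marisol, Wiremu, Jarrah, and Briar each take $97,500. The 2 shares of the deceased (Ronan and Teodor) are combined into a pool of $195,000.
That pool ($195,000) is divided at the great-grandchildren's generation equally among Orsolya, Nell, and Yolanda: $65,000 each.

Wiremu receives $97,500.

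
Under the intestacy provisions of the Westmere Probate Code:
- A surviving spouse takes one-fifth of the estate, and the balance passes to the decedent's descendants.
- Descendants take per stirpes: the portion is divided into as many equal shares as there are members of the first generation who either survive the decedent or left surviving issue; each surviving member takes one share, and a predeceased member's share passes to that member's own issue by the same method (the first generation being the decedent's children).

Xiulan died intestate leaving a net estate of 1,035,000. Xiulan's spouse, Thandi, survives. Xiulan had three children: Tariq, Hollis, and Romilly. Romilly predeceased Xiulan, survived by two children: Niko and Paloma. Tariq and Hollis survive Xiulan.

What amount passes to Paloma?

Paloma receives 138,000.

Thandi takes one-fifth of 1,035,000 = 207,000. The remaining 828,000 passes to the descendants.
The descendants' portion (828,000) is divided into 3 shares of 276,000: Tariq and Hollis each take 276,000; Romilly's 276,000 share passes to Romilly's issue.
Romilly's share (276,000) is divided into 2 shares of 138,000: Niko and Paloma each take 138,000.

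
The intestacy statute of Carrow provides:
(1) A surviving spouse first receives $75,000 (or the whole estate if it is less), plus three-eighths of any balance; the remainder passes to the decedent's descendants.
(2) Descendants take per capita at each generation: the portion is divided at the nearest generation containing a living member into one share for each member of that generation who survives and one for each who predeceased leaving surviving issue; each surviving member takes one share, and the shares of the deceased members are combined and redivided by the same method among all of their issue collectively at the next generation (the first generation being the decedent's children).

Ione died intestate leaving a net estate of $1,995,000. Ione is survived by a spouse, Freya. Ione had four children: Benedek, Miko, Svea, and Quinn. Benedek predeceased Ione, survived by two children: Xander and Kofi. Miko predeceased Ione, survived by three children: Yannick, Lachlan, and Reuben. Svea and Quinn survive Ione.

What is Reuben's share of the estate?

Reuben receives $120,000.

Freya first takes $75,000, leaving a balance of $1,920,000. Freya then takes three-eighths of the balance ($720,000), for a total of $795,000. The remaining $1,200,000 passes to the descendants.
The descendants' portion ($1,200,000) is divided at the children's generation into 4 shares of $300,000. Svea and Quinn each take $300,000. The 2 shares of the deceased (Benedek and Miko) are combined into a pool of $600,000.
That pool ($600,000) is divided at the grandchildren's generation equally among Xander, Kofi, Yannick, Lachlan, and Reuben: $120,000 each.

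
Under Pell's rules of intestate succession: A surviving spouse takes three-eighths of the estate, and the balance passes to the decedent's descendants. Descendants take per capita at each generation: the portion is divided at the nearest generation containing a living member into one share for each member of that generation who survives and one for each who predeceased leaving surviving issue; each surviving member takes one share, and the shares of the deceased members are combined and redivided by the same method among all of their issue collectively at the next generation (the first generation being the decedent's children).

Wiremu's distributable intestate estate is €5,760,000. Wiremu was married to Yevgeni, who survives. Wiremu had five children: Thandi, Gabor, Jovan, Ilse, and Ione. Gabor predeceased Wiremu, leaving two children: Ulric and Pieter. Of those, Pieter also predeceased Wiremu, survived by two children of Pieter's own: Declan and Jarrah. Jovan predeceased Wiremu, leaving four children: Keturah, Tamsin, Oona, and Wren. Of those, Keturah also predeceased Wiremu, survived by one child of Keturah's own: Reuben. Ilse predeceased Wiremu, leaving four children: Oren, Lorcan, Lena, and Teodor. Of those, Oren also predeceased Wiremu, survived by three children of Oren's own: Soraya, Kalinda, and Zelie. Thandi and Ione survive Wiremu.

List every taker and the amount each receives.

Yevgeni takes three-eighths of €5,760,000 = €2,160,000. The remaining €3,600,000 passes to the descendants.
The descendants' portion (€3,600,000) is divided at the children's generation into 5 shares of €720,000. Thandi and Ione each take €720,000. The 3 shares of the deceased (Gabor, Jovan, and Ilse) are combined into a pool of €2,160,000.
That pool (€2,160,000) is divided at the grandchildren's generation into 10 shares of €216,000. Ulric, Tamsin, Oona, Wren, Lorcan, Lena, and Teodor each take €216,000. The 3 shares of the deceased (Pieter, Keturah, and Oren) are combined into a pool of €648,000.
That pool (€648,000) is divided at the great-grandchildren's generation equally among Declan, Jarrah, Reuben, Soraya, Kalinda, and Zelie: €108,000 each.

Yevgeni: €2,160,000; Thandi: €720,000; Ulric: €216,000; Declan: €108,000; Jarrah: €108,000; Reuben: €108,000; Tamsin: €216,000; Oona: €216,000; Wren: €216,000; Soraya: €108,000; Kalinda: €108,000; Zelie: €108,000; Lorcan: €216,000; Lena: €216,000; Teodor: €216,000; Ione: €720,000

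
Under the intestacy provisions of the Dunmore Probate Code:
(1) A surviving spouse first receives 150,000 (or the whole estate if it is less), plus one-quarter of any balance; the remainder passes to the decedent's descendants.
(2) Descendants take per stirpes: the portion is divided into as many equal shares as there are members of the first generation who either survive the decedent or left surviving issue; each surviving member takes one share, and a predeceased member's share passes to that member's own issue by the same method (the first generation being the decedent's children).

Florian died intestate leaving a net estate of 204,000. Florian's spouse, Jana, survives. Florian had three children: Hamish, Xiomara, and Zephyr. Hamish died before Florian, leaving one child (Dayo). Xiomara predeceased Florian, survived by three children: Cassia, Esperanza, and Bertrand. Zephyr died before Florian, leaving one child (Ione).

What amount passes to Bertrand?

Bertrand receives 4,500.

Jana first takes 150,000, leaving a balance of 54,000. Jana then takes one-quarter of the balance (13,500), for a total of 163,500. The remaining 40,500 passes to the descendants.
The descendants' portion (40,500) is divided into 3 shares of 13,500: Hamish's 13,500 share passes to Hamish's issue; Xiomara's 13,500 share passes to Xiomara's issue; Zephyr's 13,500 share passes to Zephyr's issue.
Hamish's share (13,500) passes entirely to Dayo.
Xiomara's share (13,500) is divided into 3 shares of 4,500: Cassia, Esperanza, and Bertrand each take 4,500.
Zephyr's share (13,500) passes entirely to Ione.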